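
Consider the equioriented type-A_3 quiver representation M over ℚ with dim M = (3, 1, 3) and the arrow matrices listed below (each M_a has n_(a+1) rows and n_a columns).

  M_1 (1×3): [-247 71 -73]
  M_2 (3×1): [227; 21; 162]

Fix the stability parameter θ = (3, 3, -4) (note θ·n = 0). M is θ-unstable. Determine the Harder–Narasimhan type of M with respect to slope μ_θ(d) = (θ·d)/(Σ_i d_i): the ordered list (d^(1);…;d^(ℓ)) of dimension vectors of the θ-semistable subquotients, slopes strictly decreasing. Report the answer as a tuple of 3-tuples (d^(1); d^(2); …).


Interval decomposition of M: I[1,1]^2, I[1,3], I[3,3]^2.
HN type (ℓ=3): μ^(1)=3; μ^(2)=2/3; μ^(3)=-4

((2, 0, 0); (1, 1, 1); (0, 0, 2))


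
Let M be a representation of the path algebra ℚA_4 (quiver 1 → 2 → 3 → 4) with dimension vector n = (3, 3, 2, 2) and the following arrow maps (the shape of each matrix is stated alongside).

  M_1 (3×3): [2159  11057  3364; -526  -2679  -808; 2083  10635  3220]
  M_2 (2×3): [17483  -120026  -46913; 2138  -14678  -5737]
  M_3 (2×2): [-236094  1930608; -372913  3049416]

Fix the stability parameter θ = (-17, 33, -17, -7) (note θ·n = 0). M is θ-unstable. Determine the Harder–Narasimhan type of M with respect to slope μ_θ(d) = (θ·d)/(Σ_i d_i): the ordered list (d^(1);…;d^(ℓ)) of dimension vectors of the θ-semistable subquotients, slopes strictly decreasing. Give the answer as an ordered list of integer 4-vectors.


Interval decomposition of M: I[1,1], I[1,3], I[1,4], I[2,2], I[4,4].
HN type (ℓ=5): μ^(1)=33; μ^(2)=8; μ^(3)=3; μ^(4)=-7; μ^(5)=-17

((0, 1, 0, 0); (0, 1, 1, 0); (0, 1, 1, 1); (0, 0, 0, 1); (3, 0, 0, 0))


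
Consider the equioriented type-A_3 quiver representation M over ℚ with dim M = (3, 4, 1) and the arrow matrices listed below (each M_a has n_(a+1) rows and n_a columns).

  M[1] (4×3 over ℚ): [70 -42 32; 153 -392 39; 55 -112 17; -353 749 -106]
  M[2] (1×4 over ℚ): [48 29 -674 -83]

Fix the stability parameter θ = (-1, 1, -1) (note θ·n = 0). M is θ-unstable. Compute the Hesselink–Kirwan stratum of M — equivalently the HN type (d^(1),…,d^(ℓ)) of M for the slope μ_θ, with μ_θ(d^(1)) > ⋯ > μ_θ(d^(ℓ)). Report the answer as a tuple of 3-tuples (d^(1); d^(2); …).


Interval decomposition of M: I[1,1], I[1,2], I[1,3], I[2,2]^2.
HN type (ℓ=3): μ^(1)=1; μ^(2)=0; μ^(3)=-1

((0, 3, 0); (0, 1, 1); (3, 0, 0))


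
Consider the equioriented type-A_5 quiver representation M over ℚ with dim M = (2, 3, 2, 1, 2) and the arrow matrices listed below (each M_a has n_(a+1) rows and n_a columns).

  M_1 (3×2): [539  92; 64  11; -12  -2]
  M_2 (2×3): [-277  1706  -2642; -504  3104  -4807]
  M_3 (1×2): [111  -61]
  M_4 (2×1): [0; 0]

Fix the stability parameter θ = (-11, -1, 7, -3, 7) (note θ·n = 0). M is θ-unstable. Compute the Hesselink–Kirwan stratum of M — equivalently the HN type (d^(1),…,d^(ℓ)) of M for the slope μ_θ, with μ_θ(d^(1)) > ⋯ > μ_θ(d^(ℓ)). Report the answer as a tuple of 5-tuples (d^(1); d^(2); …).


Barcode: M ≅ I[1,3], I[1,4], I[2,2], I[5,5]^2. HN layers by μ_θ (4 steps, strictly decreasing):
  μ^(1)=7; μ^(2)=2; μ^(3)=-1; μ^(4)=-11

((0, 0, 1, 0, 2); (0, 0, 1, 1, 0); (0, 3, 0, 0, 0); (2, 0, 0, 0, 0))


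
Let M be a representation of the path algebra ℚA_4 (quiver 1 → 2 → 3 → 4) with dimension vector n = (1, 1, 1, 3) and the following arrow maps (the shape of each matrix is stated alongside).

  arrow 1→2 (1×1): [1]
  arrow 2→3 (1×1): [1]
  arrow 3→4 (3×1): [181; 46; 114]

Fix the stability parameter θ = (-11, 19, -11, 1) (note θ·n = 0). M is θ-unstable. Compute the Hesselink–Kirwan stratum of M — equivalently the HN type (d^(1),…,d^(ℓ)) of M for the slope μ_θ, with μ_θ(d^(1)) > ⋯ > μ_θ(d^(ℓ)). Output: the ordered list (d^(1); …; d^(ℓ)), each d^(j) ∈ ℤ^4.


Via rank(M_{q-1}∘⋯∘M_p): M ≅ I[1,4], I[4,4]^2.
μ_θ-semistable layers: μ^(1)=3; μ^(2)=1; μ^(3)=-11

((0, 1, 1, 1); (0, 0, 0, 2); (1, 0, 0, 0))


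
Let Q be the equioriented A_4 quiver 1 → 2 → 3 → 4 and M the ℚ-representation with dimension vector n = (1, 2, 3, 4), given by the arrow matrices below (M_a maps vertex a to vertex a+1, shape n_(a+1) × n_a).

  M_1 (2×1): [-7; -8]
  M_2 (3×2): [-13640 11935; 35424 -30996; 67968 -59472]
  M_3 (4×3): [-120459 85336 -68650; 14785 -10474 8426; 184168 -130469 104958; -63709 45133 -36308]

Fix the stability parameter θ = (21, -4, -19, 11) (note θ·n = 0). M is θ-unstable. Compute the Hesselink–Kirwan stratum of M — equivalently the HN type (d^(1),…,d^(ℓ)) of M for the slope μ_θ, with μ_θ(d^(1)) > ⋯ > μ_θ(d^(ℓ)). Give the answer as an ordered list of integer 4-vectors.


Interval decomposition of M: I[1,2], I[2,4], I[3,3], I[3,4], I[4,4]^2.
HN type (ℓ=4): μ^(1)=11; μ^(2)=17/2; μ^(3)=-23/2; μ^(4)=-19

((0, 0, 0, 4); (1, 1, 0, 0); (0, 1, 1, 0); (0, 0, 2, 0))


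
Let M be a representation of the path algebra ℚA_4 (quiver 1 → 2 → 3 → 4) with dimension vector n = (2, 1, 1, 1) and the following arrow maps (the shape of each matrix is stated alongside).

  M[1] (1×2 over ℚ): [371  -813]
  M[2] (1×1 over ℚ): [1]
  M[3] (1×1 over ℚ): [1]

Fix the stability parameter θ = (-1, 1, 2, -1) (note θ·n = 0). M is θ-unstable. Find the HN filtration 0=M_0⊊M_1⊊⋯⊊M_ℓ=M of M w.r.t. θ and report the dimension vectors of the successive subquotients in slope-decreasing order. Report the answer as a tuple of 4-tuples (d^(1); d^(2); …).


Barcode: M ≅ I[1,1], I[1,4]. HN layers by μ_θ (2 steps, strictly decreasing):
  μ^(1)=2/3; μ^(2)=-1

((0, 1, 1, 1); (2, 0, 0, 0))


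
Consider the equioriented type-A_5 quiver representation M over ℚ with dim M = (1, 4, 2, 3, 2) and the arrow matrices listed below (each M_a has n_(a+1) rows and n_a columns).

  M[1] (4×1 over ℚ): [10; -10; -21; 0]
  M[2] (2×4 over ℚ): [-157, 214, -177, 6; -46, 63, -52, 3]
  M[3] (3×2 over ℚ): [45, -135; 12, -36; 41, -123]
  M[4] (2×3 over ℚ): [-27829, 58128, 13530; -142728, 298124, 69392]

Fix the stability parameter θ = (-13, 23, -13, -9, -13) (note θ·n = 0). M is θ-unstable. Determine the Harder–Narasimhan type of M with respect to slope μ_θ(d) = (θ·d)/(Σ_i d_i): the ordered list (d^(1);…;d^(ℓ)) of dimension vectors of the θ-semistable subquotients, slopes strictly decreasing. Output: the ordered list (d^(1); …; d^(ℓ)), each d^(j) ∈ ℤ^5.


Via rank(M_{q-1}∘⋯∘M_p): M ≅ I[1,5], I[2,2]^2, I[2,3], I[4,4], I[4,5].
μ_θ-semistable layers: μ^(1)=23; μ^(2)=5; μ^(3)=-3; μ^(4)=-9; μ^(5)=-11; μ^(6)=-13

((0, 2, 0, 0, 0); (0, 1, 1, 0, 0); (0, 1, 1, 1, 1); (0, 0, 0, 1, 0); (0, 0, 0, 1, 1); (1, 0, 0, 0, 0))


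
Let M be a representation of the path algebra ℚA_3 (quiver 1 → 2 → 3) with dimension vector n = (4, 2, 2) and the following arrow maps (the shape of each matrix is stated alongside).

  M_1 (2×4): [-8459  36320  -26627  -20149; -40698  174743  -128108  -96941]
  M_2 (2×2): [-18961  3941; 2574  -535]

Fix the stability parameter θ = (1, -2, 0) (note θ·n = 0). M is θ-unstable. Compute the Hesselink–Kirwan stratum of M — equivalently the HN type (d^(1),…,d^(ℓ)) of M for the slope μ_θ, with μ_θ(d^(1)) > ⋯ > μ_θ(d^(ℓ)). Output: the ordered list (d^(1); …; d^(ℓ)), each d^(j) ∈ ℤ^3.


Barcode: M ≅ I[1,1]^2, I[1,3]^2. HN layers by μ_θ (3 steps, strictly decreasing):
  μ^(1)=1; μ^(2)=0; μ^(3)=-1/2

((2, 0, 0); (0, 0, 2); (2, 2, 0))


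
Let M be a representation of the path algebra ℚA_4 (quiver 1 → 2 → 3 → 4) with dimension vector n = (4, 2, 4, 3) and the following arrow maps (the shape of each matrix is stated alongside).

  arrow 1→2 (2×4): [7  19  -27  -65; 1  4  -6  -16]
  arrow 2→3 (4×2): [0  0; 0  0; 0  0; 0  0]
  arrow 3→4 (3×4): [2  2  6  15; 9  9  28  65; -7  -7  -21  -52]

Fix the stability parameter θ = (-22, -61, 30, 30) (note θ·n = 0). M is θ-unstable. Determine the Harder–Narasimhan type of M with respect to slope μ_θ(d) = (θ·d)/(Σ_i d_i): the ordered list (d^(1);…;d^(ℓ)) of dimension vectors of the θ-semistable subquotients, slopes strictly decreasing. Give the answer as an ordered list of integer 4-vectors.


Barcode: M ≅ I[1,1]^2, I[1,2]^2, I[3,3], I[3,4]^3. HN layers by μ_θ (3 steps, strictly decreasing):
  μ^(1)=30; μ^(2)=-22; μ^(3)=-83/2

((0, 0, 4, 3); (2, 0, 0, 0); (2, 2, 0, 0))


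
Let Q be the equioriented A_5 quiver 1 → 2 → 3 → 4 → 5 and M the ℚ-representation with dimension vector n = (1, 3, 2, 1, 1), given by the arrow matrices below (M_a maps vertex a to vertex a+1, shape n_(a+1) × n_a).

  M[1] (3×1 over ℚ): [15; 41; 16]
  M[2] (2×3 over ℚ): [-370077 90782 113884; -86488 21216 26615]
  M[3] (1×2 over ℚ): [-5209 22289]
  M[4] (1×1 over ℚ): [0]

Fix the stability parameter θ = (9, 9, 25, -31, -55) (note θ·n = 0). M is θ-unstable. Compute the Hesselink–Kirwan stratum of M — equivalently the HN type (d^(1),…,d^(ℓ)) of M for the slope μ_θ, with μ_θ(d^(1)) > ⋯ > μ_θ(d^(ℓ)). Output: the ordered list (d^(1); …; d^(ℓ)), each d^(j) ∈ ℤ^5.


Via rank(M_{q-1}∘⋯∘M_p): M ≅ I[1,4], I[2,2], I[2,3], I[5,5].
μ_θ-semistable layers: μ^(1)=25; μ^(2)=9; μ^(3)=3; μ^(4)=-55

((0, 0, 1, 0, 0); (0, 2, 0, 0, 0); (1, 1, 1, 1, 0); (0, 0, 0, 0, 1))


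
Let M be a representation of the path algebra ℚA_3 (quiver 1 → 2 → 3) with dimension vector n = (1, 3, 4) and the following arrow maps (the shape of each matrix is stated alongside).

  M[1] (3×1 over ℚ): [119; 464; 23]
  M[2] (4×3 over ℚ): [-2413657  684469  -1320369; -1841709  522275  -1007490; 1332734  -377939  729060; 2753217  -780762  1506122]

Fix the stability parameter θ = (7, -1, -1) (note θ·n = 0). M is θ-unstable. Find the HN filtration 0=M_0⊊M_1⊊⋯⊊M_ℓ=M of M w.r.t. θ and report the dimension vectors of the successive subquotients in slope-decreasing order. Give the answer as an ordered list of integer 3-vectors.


Barcode: M ≅ I[1,3], I[2,3]^2, I[3,3]. HN layers by μ_θ (2 steps, strictly decreasing):
  μ^(1)=5/3; μ^(2)=-1

((1, 1, 1); (0, 2, 3))


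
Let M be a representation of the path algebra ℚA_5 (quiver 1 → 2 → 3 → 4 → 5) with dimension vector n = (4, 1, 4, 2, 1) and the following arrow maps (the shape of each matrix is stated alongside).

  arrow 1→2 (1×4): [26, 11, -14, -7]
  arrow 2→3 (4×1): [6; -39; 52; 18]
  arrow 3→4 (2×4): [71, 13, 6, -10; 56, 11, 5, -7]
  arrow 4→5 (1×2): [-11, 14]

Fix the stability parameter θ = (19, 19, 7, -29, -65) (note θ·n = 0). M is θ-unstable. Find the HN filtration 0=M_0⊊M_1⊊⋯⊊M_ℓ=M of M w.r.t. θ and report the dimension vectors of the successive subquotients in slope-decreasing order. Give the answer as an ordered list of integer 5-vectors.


Barcode: M ≅ I[1,1]^3, I[1,5], I[3,3]^2, I[3,4]. HN layers by μ_θ (4 steps, strictly decreasing):
  μ^(1)=19; μ^(2)=7; μ^(3)=-49/5; μ^(4)=-11

((3, 0, 0, 0, 0); (0, 0, 2, 0, 0); (1, 1, 1, 1, 1); (0, 0, 1, 1, 0))


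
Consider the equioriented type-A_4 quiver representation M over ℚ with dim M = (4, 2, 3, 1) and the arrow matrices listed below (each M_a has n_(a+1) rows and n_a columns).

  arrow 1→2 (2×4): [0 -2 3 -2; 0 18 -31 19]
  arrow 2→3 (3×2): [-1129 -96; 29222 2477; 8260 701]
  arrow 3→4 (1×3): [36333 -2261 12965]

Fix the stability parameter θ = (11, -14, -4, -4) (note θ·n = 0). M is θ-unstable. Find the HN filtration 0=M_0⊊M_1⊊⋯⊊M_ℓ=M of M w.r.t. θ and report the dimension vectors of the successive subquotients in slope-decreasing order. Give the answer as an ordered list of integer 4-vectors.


Barcode: M ≅ I[1,1]^2, I[1,3], I[1,4], I[3,3]. HN layers by μ_θ (4 steps, strictly decreasing):
  μ^(1)=11; μ^(2)=-7/3; μ^(3)=-11/4; μ^(4)=-4

((2, 0, 0, 0); (1, 1, 1, 0); (1, 1, 1, 1); (0, 0, 1, 0))


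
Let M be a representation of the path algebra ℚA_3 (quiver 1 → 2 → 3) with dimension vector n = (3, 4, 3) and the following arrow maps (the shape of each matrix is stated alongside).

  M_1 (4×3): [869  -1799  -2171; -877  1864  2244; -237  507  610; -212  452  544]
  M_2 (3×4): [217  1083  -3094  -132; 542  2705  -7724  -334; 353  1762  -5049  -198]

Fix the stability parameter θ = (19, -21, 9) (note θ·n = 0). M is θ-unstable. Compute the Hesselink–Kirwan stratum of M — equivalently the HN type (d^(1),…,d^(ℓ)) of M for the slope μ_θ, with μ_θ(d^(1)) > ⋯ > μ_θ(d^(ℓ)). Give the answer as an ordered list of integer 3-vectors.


Via rank(M_{q-1}∘⋯∘M_p): M ≅ I[1,3]^3, I[2,2].
μ_θ-semistable layers: μ^(1)=9; μ^(2)=-1; μ^(3)=-21

((0, 0, 3); (3, 3, 0); (0, 1, 0))


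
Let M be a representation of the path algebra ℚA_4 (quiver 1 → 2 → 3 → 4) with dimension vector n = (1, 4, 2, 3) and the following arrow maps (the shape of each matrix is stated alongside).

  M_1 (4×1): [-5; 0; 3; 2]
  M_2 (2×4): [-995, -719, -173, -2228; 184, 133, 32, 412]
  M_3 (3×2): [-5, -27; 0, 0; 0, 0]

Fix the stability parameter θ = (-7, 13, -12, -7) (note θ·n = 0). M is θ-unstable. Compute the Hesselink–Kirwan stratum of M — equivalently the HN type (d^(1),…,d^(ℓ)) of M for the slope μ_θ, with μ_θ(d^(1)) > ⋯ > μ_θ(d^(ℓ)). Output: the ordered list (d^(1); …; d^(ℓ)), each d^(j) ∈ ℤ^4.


Via rank(M_{q-1}∘⋯∘M_p): M ≅ I[1,2], I[2,2], I[2,3], I[2,4], I[4,4]^2.
μ_θ-semistable layers: μ^(1)=13; μ^(2)=1/2; μ^(3)=-2; μ^(4)=-7

((0, 2, 0, 0); (0, 1, 1, 0); (0, 1, 1, 1); (1, 0, 0, 2))


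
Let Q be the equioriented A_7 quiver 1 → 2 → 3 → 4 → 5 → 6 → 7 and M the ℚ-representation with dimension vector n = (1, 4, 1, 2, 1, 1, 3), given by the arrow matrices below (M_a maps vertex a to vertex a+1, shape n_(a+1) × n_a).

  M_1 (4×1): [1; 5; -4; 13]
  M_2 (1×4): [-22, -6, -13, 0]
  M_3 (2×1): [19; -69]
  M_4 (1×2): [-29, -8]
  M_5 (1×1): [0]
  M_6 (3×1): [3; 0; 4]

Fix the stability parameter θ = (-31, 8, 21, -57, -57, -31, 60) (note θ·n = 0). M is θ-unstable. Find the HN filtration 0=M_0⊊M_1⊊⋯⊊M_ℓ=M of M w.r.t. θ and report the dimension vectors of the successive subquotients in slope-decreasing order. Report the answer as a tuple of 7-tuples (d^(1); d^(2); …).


Interval decomposition of M: I[1,2], I[2,2]^2, I[2,5], I[4,4], I[6,7], I[7,7]^2.
HN type (ℓ=5): μ^(1)=60; μ^(2)=8; μ^(3)=-85/4; μ^(4)=-31; μ^(5)=-57

((0, 0, 0, 0, 0, 0, 3); (0, 3, 0, 0, 0, 0, 0); (0, 1, 1, 1, 1, 0, 0); (1, 0, 0, 0, 0, 1, 0); (0, 0, 0, 1, 0, 0, 0))


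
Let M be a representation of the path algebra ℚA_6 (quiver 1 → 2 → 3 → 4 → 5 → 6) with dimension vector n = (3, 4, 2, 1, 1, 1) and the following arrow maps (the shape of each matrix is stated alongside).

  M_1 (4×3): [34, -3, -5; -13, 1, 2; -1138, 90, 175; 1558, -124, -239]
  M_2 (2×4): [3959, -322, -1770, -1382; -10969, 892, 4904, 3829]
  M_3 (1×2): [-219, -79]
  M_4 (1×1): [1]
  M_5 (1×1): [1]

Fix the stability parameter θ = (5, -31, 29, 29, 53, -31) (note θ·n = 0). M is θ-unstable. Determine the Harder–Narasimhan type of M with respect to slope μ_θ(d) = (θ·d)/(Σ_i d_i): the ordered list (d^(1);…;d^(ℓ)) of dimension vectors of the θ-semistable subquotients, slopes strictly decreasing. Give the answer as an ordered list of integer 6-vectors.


Interval decomposition of M: I[1,2], I[1,3], I[1,6], I[2,2].
HN type (ℓ=4): μ^(1)=29; μ^(2)=20; μ^(3)=-13; μ^(4)=-31

((0, 0, 1, 0, 0, 0); (0, 0, 1, 1, 1, 1); (3, 3, 0, 0, 0, 0); (0, 1, 0, 0, 0, 0))


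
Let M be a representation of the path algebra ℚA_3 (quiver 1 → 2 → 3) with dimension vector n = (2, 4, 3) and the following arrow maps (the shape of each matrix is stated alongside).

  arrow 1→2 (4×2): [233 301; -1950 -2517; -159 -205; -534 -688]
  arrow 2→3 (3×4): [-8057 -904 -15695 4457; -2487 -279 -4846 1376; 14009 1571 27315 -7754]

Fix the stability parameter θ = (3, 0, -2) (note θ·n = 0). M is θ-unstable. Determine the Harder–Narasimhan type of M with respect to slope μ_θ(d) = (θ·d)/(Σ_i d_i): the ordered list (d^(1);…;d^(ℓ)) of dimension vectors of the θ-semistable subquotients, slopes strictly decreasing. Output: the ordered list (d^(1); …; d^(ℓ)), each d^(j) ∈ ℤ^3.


Via rank(M_{q-1}∘⋯∘M_p): M ≅ I[1,3]^2, I[2,2], I[2,3].
μ_θ-semistable layers: μ^(1)=1/3; μ^(2)=0; μ^(3)=-1

((2, 2, 2); (0, 1, 0); (0, 1, 1))


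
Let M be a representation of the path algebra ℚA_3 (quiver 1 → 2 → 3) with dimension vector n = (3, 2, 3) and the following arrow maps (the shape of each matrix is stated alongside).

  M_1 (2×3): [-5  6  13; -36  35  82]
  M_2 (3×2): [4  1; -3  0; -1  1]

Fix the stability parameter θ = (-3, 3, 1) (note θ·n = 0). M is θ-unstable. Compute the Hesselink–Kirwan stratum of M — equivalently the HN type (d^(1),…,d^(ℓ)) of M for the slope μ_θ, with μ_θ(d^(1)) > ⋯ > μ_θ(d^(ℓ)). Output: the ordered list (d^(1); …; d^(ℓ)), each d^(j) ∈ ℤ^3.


Interval decomposition of M: I[1,1], I[1,3]^2, I[3,3].
HN type (ℓ=3): μ^(1)=2; μ^(2)=1; μ^(3)=-3

((0, 2, 2); (0, 0, 1); (3, 0, 0))


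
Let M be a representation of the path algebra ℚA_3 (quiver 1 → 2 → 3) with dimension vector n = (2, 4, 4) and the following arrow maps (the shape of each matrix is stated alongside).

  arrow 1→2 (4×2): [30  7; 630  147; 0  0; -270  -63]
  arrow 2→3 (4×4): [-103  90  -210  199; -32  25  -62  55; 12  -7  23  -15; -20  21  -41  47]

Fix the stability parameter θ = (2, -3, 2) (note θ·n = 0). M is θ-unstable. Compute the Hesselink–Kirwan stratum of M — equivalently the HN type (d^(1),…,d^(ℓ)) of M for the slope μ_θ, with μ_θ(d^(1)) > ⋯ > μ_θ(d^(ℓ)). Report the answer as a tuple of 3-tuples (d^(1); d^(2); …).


Interval decomposition of M: I[1,1], I[1,3], I[2,3]^3.
HN type (ℓ=3): μ^(1)=2; μ^(2)=-1/2; μ^(3)=-3

((1, 0, 4); (1, 1, 0); (0, 3, 0))


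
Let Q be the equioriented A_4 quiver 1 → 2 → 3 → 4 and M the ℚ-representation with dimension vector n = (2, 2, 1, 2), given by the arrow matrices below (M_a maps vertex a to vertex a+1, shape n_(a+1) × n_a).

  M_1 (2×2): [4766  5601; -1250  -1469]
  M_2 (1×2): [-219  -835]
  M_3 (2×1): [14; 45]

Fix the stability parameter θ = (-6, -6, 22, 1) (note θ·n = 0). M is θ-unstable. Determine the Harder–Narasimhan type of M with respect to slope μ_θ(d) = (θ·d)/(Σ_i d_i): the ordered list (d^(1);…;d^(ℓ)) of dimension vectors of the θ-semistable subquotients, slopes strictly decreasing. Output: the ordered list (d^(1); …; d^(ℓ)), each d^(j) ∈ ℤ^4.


Via rank(M_{q-1}∘⋯∘M_p): M ≅ I[1,2], I[1,4], I[4,4].
μ_θ-semistable layers: μ^(1)=23/2; μ^(2)=1; μ^(3)=-6

((0, 0, 1, 1); (0, 0, 0, 1); (2, 2, 0, 0))


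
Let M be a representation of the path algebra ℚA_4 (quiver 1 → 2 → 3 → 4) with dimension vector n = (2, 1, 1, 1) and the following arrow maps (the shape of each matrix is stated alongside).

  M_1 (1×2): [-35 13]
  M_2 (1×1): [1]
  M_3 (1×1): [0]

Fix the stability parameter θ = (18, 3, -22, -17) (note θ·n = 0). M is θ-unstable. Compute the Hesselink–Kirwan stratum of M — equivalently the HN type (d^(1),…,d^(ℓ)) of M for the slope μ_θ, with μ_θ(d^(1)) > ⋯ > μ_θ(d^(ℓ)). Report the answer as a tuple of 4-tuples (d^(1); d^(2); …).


Via rank(M_{q-1}∘⋯∘M_p): M ≅ I[1,1], I[1,3], I[4,4].
μ_θ-semistable layers: μ^(1)=18; μ^(2)=-1/3; μ^(3)=-17

((1, 0, 0, 0); (1, 1, 1, 0); (0, 0, 0, 1))


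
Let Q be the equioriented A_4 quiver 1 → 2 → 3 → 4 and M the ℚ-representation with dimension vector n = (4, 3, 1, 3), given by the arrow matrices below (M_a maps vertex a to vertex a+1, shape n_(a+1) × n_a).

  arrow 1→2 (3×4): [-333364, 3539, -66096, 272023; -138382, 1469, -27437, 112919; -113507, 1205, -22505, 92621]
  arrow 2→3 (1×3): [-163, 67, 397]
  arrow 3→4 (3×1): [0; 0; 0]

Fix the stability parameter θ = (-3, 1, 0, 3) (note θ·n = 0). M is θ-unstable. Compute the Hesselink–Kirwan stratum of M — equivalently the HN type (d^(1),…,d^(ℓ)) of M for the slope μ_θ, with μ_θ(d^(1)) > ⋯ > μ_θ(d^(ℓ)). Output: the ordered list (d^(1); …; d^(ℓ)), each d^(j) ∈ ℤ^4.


Barcode: M ≅ I[1,1], I[1,2]^2, I[1,3], I[4,4]^3. HN layers by μ_θ (4 steps, strictly decreasing):
  μ^(1)=3; μ^(2)=1; μ^(3)=1/2; μ^(4)=-3

((0, 0, 0, 3); (0, 2, 0, 0); (0, 1, 1, 0); (4, 0, 0, 0))


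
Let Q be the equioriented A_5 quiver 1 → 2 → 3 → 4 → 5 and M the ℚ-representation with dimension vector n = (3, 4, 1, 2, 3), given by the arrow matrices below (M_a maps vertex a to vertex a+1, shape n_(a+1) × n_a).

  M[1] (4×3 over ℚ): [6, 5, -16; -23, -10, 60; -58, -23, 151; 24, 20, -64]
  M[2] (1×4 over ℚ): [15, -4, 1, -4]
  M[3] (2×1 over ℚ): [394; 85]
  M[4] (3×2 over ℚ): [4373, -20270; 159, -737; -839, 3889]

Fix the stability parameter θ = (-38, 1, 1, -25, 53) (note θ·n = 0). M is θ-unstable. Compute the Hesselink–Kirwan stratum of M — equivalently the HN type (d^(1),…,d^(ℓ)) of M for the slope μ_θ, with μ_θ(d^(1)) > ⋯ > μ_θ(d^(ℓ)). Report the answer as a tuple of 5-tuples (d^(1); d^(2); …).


Barcode: M ≅ I[1,2]^2, I[1,5], I[2,2], I[4,5], I[5,5]. HN layers by μ_θ (5 steps, strictly decreasing):
  μ^(1)=53; μ^(2)=1; μ^(3)=-23/3; μ^(4)=-25; μ^(5)=-38

((0, 0, 0, 0, 3); (0, 3, 0, 0, 0); (0, 1, 1, 1, 0); (0, 0, 0, 1, 0); (3, 0, 0, 0, 0))


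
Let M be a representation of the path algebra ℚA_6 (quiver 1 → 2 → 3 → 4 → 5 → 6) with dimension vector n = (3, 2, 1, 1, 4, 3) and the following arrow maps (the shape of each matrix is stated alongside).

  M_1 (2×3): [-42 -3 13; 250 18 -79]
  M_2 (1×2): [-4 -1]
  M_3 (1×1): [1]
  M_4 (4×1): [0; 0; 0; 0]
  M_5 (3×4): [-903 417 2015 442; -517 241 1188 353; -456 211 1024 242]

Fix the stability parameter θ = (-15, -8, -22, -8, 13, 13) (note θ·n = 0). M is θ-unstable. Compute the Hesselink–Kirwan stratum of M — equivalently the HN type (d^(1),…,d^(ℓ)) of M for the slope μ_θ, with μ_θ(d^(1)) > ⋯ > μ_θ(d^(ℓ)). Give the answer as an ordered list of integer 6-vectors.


Barcode: M ≅ I[1,1], I[1,2], I[1,4], I[5,5], I[5,6]^3. HN layers by μ_θ (3 steps, strictly decreasing):
  μ^(1)=13; μ^(2)=-8; μ^(3)=-15

((0, 0, 0, 0, 4, 3); (0, 1, 0, 1, 0, 0); (3, 1, 1, 0, 0, 0))


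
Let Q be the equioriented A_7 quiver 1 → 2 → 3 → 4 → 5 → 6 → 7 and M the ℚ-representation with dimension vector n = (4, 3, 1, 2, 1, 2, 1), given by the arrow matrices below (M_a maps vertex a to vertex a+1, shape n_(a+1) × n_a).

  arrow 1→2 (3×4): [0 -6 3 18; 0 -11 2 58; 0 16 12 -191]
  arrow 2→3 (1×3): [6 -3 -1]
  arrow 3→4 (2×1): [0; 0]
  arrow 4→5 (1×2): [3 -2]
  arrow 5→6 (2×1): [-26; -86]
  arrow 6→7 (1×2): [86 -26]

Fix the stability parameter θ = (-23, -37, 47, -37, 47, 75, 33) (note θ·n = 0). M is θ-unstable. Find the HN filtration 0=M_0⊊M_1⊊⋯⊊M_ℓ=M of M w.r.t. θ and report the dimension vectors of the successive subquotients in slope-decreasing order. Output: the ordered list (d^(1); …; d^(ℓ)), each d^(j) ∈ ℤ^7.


Barcode: M ≅ I[1,1], I[1,2]^2, I[1,3], I[4,4], I[4,6], I[6,7]. HN layers by μ_θ (6 steps, strictly decreasing):
  μ^(1)=75; μ^(2)=54; μ^(3)=47; μ^(4)=-23; μ^(5)=-30; μ^(6)=-37

((0, 0, 0, 0, 0, 1, 0); (0, 0, 0, 0, 0, 1, 1); (0, 0, 1, 0, 1, 0, 0); (1, 0, 0, 0, 0, 0, 0); (3, 3, 0, 0, 0, 0, 0); (0, 0, 0, 2, 0, 0, 0))


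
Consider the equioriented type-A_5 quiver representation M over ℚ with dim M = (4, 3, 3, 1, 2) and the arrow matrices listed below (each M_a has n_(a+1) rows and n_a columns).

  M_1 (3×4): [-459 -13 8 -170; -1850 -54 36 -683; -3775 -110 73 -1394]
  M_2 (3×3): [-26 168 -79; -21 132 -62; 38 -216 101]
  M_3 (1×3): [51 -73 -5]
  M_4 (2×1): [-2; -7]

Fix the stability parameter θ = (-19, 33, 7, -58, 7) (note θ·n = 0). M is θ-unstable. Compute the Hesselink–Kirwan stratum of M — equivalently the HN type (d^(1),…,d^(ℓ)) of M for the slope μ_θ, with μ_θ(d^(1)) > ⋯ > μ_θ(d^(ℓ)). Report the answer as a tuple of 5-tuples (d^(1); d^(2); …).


Barcode: M ≅ I[1,1], I[1,2], I[1,3], I[1,5], I[3,3], I[5,5]. HN layers by μ_θ (5 steps, strictly decreasing):
  μ^(1)=33; μ^(2)=20; μ^(3)=7; μ^(4)=-6; μ^(5)=-19

((0, 1, 0, 0, 0); (0, 1, 1, 0, 0); (0, 0, 1, 0, 2); (0, 1, 1, 1, 0); (4, 0, 0, 0, 0))


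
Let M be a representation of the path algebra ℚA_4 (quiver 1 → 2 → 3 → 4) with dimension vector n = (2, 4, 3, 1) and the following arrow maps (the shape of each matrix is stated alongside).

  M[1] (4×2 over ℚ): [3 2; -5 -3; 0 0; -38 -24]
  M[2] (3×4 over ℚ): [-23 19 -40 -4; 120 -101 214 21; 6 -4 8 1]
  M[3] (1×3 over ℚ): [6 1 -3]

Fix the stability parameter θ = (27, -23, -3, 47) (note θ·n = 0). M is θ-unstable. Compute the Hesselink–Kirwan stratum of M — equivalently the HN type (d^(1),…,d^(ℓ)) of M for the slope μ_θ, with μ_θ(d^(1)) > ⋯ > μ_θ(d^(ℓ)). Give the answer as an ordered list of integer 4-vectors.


Via rank(M_{q-1}∘⋯∘M_p): M ≅ I[1,3], I[1,4], I[2,2], I[2,3].
μ_θ-semistable layers: μ^(1)=47; μ^(2)=1/3; μ^(3)=-3; μ^(4)=-23

((0, 0, 0, 1); (2, 2, 2, 0); (0, 0, 1, 0); (0, 2, 0, 0))


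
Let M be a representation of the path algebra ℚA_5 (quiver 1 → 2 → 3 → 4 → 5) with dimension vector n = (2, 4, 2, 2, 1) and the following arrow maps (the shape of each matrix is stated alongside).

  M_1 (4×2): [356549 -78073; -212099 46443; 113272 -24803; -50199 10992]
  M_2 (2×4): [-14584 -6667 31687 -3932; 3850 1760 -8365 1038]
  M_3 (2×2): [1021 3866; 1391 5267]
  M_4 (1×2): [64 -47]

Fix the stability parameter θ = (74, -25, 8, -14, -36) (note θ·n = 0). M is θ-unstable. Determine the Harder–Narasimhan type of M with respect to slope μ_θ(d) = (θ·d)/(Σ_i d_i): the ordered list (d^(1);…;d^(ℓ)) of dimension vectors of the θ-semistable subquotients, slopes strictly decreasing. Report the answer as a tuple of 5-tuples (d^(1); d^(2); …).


Via rank(M_{q-1}∘⋯∘M_p): M ≅ I[1,4], I[1,5], I[2,2]^2.
μ_θ-semistable layers: μ^(1)=43/4; μ^(2)=7/5; μ^(3)=-25

((1, 1, 1, 1, 0); (1, 1, 1, 1, 1); (0, 2, 0, 0, 0))


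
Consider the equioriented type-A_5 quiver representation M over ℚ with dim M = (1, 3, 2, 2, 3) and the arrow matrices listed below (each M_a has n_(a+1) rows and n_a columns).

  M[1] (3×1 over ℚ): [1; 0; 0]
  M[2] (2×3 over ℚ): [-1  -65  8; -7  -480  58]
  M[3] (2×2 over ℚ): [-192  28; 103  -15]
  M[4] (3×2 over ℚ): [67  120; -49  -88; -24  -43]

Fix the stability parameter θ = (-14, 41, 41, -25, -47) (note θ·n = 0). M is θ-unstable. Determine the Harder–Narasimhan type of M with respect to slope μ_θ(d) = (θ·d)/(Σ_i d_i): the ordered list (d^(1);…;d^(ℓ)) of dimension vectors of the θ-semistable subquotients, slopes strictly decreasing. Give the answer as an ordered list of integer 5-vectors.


Interval decomposition of M: I[1,5], I[2,2], I[2,5], I[5,5].
HN type (ℓ=4): μ^(1)=41; μ^(2)=5/2; μ^(3)=-14; μ^(4)=-47

((0, 1, 0, 0, 0); (0, 2, 2, 2, 2); (1, 0, 0, 0, 0); (0, 0, 0, 0, 1))


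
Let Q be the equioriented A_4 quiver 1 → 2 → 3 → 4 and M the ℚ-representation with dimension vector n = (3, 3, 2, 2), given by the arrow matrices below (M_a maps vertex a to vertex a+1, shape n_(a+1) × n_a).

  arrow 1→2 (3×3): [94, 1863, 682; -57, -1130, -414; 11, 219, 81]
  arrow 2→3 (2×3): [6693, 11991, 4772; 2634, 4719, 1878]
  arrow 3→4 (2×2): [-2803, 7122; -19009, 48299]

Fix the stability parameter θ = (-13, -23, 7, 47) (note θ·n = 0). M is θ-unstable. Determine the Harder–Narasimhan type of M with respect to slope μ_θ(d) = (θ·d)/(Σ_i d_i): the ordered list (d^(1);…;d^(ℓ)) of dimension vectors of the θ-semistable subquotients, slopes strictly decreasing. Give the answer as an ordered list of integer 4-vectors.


Via rank(M_{q-1}∘⋯∘M_p): M ≅ I[1,2], I[1,4]^2.
μ_θ-semistable layers: μ^(1)=47; μ^(2)=7; μ^(3)=-18

((0, 0, 0, 2); (0, 0, 2, 0); (3, 3, 0, 0))


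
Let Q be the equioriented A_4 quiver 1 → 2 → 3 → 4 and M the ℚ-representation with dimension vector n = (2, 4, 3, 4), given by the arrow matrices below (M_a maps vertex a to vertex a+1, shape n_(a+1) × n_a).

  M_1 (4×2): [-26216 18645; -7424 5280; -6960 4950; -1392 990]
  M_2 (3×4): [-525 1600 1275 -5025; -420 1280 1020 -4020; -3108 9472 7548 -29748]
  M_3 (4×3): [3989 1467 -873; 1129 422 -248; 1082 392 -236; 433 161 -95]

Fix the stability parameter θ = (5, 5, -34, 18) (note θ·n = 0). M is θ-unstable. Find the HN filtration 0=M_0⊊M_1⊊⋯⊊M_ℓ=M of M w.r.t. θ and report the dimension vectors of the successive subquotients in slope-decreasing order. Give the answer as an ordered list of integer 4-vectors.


Via rank(M_{q-1}∘⋯∘M_p): M ≅ I[1,1], I[1,4], I[2,2]^3, I[3,3], I[3,4], I[4,4]^2.
μ_θ-semistable layers: μ^(1)=18; μ^(2)=5; μ^(3)=-8; μ^(4)=-34

((0, 0, 0, 4); (1, 3, 0, 0); (1, 1, 1, 0); (0, 0, 2, 0))


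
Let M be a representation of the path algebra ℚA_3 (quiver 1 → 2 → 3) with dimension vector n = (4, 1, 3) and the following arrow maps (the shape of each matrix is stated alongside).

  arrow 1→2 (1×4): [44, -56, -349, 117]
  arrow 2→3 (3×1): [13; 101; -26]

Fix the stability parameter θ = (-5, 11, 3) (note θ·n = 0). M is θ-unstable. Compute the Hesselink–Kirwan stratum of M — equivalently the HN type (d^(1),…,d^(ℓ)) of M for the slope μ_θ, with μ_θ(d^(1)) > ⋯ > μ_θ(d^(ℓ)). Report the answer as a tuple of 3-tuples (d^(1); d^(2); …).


Interval decomposition of M: I[1,1]^3, I[1,3], I[3,3]^2.
HN type (ℓ=3): μ^(1)=7; μ^(2)=3; μ^(3)=-5

((0, 1, 1); (0, 0, 2); (4, 0, 0))


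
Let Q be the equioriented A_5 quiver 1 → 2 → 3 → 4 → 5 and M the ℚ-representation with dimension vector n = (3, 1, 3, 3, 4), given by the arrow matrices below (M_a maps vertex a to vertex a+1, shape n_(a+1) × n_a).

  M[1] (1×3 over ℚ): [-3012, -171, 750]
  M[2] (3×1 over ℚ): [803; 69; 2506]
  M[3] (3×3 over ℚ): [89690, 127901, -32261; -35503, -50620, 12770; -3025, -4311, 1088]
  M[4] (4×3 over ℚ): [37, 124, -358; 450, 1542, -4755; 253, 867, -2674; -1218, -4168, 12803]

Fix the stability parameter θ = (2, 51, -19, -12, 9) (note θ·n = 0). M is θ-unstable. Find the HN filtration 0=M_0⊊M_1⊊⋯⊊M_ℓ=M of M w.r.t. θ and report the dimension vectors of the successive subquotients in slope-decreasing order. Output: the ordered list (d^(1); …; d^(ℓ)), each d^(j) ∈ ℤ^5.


Interval decomposition of M: I[1,1]^2, I[1,5], I[3,5]^2, I[5,5].
HN type (ℓ=5): μ^(1)=9; μ^(2)=20/3; μ^(3)=2; μ^(4)=-12; μ^(5)=-19

((0, 0, 0, 0, 4); (0, 1, 1, 1, 0); (3, 0, 0, 0, 0); (0, 0, 0, 2, 0); (0, 0, 2, 0, 0))


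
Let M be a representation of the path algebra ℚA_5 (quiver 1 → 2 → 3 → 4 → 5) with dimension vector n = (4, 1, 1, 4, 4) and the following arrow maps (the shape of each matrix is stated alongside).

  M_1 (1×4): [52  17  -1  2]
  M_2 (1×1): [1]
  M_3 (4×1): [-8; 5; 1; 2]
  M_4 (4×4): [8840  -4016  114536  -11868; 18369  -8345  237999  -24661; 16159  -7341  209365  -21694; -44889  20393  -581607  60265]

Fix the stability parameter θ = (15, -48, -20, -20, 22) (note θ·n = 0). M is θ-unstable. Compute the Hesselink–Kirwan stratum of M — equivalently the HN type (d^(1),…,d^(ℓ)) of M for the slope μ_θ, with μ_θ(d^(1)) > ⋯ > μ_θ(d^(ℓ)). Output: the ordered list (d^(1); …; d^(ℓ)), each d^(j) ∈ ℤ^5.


Via rank(M_{q-1}∘⋯∘M_p): M ≅ I[1,1]^3, I[1,4], I[4,4], I[4,5]^2, I[5,5]^2.
μ_θ-semistable layers: μ^(1)=22; μ^(2)=15; μ^(3)=-73/4; μ^(4)=-20

((0, 0, 0, 0, 4); (3, 0, 0, 0, 0); (1, 1, 1, 1, 0); (0, 0, 0, 3, 0))


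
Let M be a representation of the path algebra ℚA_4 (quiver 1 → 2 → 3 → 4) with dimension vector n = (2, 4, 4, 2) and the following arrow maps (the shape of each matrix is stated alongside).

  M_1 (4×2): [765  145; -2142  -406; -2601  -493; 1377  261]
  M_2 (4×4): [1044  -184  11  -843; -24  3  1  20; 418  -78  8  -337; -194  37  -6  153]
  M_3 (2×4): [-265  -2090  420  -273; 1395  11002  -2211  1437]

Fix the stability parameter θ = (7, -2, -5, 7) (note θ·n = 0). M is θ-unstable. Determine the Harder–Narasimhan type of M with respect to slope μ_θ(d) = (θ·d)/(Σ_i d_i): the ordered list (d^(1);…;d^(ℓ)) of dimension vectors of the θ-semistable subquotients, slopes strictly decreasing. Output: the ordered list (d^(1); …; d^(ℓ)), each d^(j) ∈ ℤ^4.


Via rank(M_{q-1}∘⋯∘M_p): M ≅ I[1,1], I[1,4], I[2,3]^2, I[2,4].
μ_θ-semistable layers: μ^(1)=7; μ^(2)=0; μ^(3)=-7/2

((1, 0, 0, 2); (1, 1, 1, 0); (0, 3, 3, 0))


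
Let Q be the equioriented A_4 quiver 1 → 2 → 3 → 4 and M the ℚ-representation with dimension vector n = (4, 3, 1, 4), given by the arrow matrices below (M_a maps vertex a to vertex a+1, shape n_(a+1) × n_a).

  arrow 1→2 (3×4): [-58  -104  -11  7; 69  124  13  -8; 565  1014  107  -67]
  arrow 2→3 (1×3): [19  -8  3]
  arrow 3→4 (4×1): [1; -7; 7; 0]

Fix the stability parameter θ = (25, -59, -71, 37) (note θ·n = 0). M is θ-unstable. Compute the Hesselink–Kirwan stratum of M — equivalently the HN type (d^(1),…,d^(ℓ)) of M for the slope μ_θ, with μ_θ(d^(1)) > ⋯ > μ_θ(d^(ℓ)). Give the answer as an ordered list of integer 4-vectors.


Via rank(M_{q-1}∘⋯∘M_p): M ≅ I[1,1], I[1,2]^2, I[1,4], I[4,4]^3.
μ_θ-semistable layers: μ^(1)=37; μ^(2)=25; μ^(3)=-17; μ^(4)=-35

((0, 0, 0, 4); (1, 0, 0, 0); (2, 2, 0, 0); (1, 1, 1, 0))


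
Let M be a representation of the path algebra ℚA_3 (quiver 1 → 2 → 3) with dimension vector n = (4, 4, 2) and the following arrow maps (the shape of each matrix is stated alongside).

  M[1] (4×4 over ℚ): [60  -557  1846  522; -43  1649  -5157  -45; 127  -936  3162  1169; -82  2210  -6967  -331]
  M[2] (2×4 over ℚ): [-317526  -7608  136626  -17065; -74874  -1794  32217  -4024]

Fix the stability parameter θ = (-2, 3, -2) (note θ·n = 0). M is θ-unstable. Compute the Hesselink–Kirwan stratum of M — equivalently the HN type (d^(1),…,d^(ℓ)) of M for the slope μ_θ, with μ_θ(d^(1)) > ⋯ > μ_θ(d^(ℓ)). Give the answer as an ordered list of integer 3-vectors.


Barcode: M ≅ I[1,2]^2, I[1,3]^2. HN layers by μ_θ (3 steps, strictly decreasing):
  μ^(1)=3; μ^(2)=1/2; μ^(3)=-2

((0, 2, 0); (0, 2, 2); (4, 0, 0))


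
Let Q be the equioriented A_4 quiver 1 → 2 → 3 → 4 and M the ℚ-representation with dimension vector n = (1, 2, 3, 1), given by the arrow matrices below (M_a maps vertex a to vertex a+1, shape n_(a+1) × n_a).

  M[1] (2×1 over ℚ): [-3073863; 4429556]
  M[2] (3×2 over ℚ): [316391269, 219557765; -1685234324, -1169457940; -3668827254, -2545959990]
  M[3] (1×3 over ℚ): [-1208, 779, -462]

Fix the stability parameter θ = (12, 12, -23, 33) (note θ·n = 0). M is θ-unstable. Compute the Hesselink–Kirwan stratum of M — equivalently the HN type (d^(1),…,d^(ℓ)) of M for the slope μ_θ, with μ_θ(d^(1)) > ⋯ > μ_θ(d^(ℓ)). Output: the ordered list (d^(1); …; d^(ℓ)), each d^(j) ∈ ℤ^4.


Barcode: M ≅ I[1,3], I[2,2], I[3,3], I[3,4]. HN layers by μ_θ (4 steps, strictly decreasing):
  μ^(1)=33; μ^(2)=12; μ^(3)=1/3; μ^(4)=-23

((0, 0, 0, 1); (0, 1, 0, 0); (1, 1, 1, 0); (0, 0, 2, 0))


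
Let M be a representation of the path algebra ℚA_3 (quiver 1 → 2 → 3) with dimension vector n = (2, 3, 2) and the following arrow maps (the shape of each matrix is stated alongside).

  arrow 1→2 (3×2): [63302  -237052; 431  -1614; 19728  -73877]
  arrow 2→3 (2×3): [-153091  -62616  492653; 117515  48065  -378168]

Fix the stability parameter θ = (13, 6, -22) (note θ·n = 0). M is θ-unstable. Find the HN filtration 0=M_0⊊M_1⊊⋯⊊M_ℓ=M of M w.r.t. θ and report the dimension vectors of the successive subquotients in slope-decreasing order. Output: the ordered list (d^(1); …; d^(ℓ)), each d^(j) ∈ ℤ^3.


Via rank(M_{q-1}∘⋯∘M_p): M ≅ I[1,3]^2, I[2,2].
μ_θ-semistable layers: μ^(1)=6; μ^(2)=-1

((0, 1, 0); (2, 2, 2))


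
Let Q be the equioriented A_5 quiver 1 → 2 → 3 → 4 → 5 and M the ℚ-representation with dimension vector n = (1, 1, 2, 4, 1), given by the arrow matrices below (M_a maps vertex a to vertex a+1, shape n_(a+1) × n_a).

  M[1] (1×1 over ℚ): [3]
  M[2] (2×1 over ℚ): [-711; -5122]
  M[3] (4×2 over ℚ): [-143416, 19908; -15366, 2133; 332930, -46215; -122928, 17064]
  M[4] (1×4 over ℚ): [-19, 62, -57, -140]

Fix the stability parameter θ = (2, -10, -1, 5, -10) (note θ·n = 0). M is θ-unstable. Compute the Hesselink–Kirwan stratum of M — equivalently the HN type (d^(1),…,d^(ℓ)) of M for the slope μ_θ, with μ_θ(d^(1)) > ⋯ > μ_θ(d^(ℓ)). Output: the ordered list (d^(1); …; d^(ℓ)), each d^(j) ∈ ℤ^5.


Via rank(M_{q-1}∘⋯∘M_p): M ≅ I[1,3], I[3,5], I[4,4]^3.
μ_θ-semistable layers: μ^(1)=5; μ^(2)=-1; μ^(3)=-2; μ^(4)=-4

((0, 0, 0, 3, 0); (0, 0, 1, 0, 0); (0, 0, 1, 1, 1); (1, 1, 0, 0, 0))


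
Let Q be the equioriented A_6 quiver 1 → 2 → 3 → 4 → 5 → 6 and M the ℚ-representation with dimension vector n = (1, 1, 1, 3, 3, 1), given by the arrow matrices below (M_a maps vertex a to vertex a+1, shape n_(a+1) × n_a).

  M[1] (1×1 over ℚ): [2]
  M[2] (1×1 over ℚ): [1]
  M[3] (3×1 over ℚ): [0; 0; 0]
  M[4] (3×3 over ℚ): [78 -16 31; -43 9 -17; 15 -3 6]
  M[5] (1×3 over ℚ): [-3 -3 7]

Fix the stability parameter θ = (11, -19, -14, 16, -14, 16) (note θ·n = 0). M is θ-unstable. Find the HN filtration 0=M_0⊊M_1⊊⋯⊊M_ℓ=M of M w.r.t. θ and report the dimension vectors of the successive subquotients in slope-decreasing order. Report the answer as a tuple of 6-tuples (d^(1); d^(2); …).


Via rank(M_{q-1}∘⋯∘M_p): M ≅ I[1,3], I[4,4], I[4,5]^2, I[5,6].
μ_θ-semistable layers: μ^(1)=16; μ^(2)=1; μ^(3)=-22/3; μ^(4)=-14

((0, 0, 0, 1, 0, 1); (0, 0, 0, 2, 2, 0); (1, 1, 1, 0, 0, 0); (0, 0, 0, 0, 1, 0))


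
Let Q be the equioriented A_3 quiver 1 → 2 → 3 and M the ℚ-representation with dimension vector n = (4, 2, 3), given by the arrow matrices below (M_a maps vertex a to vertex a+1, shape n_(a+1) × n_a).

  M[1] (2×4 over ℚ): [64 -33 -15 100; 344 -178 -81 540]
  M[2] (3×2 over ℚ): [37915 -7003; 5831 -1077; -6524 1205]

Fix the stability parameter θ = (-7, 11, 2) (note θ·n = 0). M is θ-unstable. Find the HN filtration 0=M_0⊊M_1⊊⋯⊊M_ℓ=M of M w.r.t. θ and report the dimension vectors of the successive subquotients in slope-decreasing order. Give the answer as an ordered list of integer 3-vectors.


Interval decomposition of M: I[1,1]^2, I[1,3]^2, I[3,3].
HN type (ℓ=3): μ^(1)=13/2; μ^(2)=2; μ^(3)=-7

((0, 2, 2); (0, 0, 1); (4, 0, 0))


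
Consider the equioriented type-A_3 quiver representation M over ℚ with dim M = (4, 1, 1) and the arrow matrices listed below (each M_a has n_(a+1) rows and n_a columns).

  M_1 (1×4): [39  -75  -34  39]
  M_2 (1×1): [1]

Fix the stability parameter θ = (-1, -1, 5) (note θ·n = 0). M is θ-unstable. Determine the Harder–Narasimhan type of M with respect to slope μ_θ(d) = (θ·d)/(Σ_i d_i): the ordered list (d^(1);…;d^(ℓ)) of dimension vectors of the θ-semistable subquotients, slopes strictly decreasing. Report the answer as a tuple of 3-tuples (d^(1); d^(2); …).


Barcode: M ≅ I[1,1]^3, I[1,3]. HN layers by μ_θ (2 steps, strictly decreasing):
  μ^(1)=5; μ^(2)=-1

((0, 0, 1); (4, 1, 0))


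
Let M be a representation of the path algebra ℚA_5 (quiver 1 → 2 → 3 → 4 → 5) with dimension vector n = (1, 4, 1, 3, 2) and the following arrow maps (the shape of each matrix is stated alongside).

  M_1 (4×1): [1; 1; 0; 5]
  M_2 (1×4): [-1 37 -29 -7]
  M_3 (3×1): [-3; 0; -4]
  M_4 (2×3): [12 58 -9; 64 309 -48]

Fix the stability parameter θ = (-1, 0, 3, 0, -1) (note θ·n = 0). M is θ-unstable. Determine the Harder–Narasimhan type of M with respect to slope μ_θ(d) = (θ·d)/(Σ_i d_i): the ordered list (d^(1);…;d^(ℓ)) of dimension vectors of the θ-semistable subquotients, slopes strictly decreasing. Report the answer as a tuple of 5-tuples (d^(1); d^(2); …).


Via rank(M_{q-1}∘⋯∘M_p): M ≅ I[1,4], I[2,2]^3, I[4,5]^2.
μ_θ-semistable layers: μ^(1)=3/2; μ^(2)=0; μ^(3)=-1/2; μ^(4)=-1

((0, 0, 1, 1, 0); (0, 4, 0, 0, 0); (0, 0, 0, 2, 2); (1, 0, 0, 0, 0))
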